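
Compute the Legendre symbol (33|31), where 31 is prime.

Euler's criterion: (33/31) ≡ 2^15 (mod 31).
2^2 ≡ 4 (mod 31)
2^4 ≡ 16 (mod 31)
2^8 ≡ 8 (mod 31)
2^15 = 2^(8+4+2+1) ≡ 1 (mod 31).
Result is 1, so (33/31) = 1.

1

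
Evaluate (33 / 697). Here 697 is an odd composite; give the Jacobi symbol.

1

Reciprocity: 33 ≡ 1 and 697 ≡ 1 (mod 4), so (33/697) = +(697/33).
Reduce top mod 33: now compute (4/33).
Pull out 2^2: since 33 ≡ 1 (mod 8), (2/33) = +1, so (2/33)^2 = +1.
Reached (1/33) = 1. Collecting the sign flips along the way, the symbol is +1.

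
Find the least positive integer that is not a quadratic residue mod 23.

5

(2/23) = +1, so 2 is a residue.
(3/23) = +1, so 3 is a residue.
(4/23) = +1, so 4 is a residue.
(5/23) = −1, so 5 is the smallest positive non-residue mod 23.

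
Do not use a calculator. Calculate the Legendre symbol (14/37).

-1

Pull out 2: since 37 ≡ 5 (mod 8), (2/37) = -1.
Reciprocity: 7 ≡ 3 and 37 ≡ 1 (mod 4), so (7/37) = +(37/7).
Reduce top mod 7: now compute (2/7).
Pull out 2: since 7 ≡ 7 (mod 8), (2/7) = +1.
Reached (1/7) = 1. Collecting the sign flips along the way, the symbol is -1.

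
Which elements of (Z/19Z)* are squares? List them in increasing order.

1,4,5,6,7,9,11,16,17

Square k = 1,…,9 (k and 19−k give the same square):
1²=1, 2²=4, 3²=9, 4²=16, 5²≡6, 6²≡17, 7²≡11, 8²≡7, 9²≡5 (mod 19).
So the quadratic residues mod 19 are {1, 4, 5, 6, 7, 9, 11, 16, 17}.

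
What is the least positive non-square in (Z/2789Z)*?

2

(2/2789) = −1, so 2 is the smallest positive non-residue mod 2789.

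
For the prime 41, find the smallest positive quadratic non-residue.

3

(2/41) = +1, so 2 is a residue.
(3/41) = −1, so 3 is the smallest positive non-residue mod 41.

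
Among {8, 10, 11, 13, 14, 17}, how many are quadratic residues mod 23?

(8/23) = +1 → QR.
(10/23) = -1 → non-residue.
(11/23) = -1 → non-residue.
(13/23) = +1 → QR.
(14/23) = -1 → non-residue.
(17/23) = -1 → non-residue.
Total quadratic residues among the 6: 2.

2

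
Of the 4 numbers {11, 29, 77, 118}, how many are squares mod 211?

1

(11/211) = +1 → QR.
(29/211) = -1 → non-residue.
(77/211) = -1 → non-residue.
(118/211) = -1 → non-residue.
Total quadratic residues among the 4: 1.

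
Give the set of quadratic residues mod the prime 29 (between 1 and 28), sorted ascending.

1,4,5,6,7,9,13,16,20,22,23,24,25,28

Square k = 1,…,14 (k and 29−k give the same square):
1²=1, 2²=4, 3²=9, 4²=16, 5²=25, 6²≡7, 7²≡20, 8²≡6, 9²≡23, 10²≡13, 11²≡5, 12²≡28, 13²≡24, 14²≡22 (mod 29).
So the quadratic residues mod 29 are {1, 4, 5, 6, 7, 9, 13, 16, 20, 22, 23, 24, 25, 28}.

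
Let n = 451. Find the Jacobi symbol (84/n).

Pull out 2^2: since 451 ≡ 3 (mod 8), (2/451) = -1, so (2/451)^2 = +1.
Reciprocity: 21 ≡ 1 and 451 ≡ 3 (mod 4), so (21/451) = +(451/21).
Reduce top mod 21: now compute (10/21).
Pull out 2: since 21 ≡ 5 (mod 8), (2/21) = -1.
Reciprocity: 5 ≡ 1 and 21 ≡ 1 (mod 4), so (5/21) = +(21/5).
Reduce top mod 5: now compute (1/5).
Reached (1/5) = 1. Collecting the sign flips along the way, the symbol is -1.

-1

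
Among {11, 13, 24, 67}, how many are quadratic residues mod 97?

2

(11/97) = +1 → QR.
(13/97) = -1 → non-residue.
(24/97) = +1 → QR.
(67/97) = -1 → non-residue.
Total quadratic residues among the 4: 2.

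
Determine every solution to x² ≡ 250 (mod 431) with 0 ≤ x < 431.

Since 431 ≡ 3 (mod 4), a square root of 250 is 250^((431+1)/4) = 250^108 mod 431.
Repeated squaring: 250^2≡5, 250^4≡25, 250^8≡194, 250^16≡139, 250^32≡357, 250^64≡304 (mod 431).
250^108 = 250^(64+32+8+4) ≡ 326 (mod 431).
Check: 326² = 106276 ≡ 250 (mod 431). The two roots are 105 and 326.

105, 326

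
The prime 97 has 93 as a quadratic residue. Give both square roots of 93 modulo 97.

97 ≡ 1 (mod 4), so we find a root by search.
Trying successive values, 44² = 1936 ≡ 93 (mod 97). The other root is 97 − 44 = 53.

44, 53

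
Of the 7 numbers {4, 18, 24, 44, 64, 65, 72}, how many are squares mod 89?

5

(4/89) = +1 → QR.
(18/89) = +1 → QR.
(24/89) = -1 → non-residue.
(44/89) = +1 → QR.
(64/89) = +1 → QR.
(65/89) = -1 → non-residue.
(72/89) = +1 → QR.
Total quadratic residues among the 7: 5.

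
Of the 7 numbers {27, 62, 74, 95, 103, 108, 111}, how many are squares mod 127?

3

(27/127) = -1 → non-residue.
(62/127) = +1 → QR.
(74/127) = +1 → QR.
(95/127) = -1 → non-residue.
(103/127) = +1 → QR.
(108/127) = -1 → non-residue.
(111/127) = -1 → non-residue.
Total quadratic residues among the 7: 3.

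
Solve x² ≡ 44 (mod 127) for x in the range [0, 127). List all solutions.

Since 127 ≡ 3 (mod 4), a square root of 44 is 44^((127+1)/4) = 44^32 mod 127.
Repeated squaring: 44^2≡31, 44^4≡72, 44^8≡104, 44^16≡21, 44^32≡60 (mod 127).
44^32 = 44^(32) ≡ 60 (mod 127).
Check: 60² = 3600 ≡ 44 (mod 127). The two roots are 60 and 67.

60, 67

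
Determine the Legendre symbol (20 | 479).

Euler's criterion: (20/479) ≡ 20^239 (mod 479).
20^2 ≡ 400 (mod 479)
20^4 ≡ 14 (mod 479)
20^8 ≡ 196 (mod 479)
20^16 ≡ 96 (mod 479)
20^32 ≡ 115 (mod 479)
20^64 ≡ 292 (mod 479)
20^128 ≡ 2 (mod 479)
20^239 = 20^(128+64+32+8+4+2+1) ≡ 1 (mod 479).
Result is 1, so (20/479) = 1.

1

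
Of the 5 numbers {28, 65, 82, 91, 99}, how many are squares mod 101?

(28/101) = -1 → non-residue.
(65/101) = +1 → QR.
(82/101) = +1 → QR.
(91/101) = -1 → non-residue.
(99/101) = -1 → non-residue.
Total quadratic residues among the 5: 2.

2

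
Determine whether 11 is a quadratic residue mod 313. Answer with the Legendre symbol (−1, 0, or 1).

1

Reciprocity: 11 ≡ 3 and 313 ≡ 1 (mod 4), so (11/313) = +(313/11).
Reduce top mod 11: now compute (5/11).
Reciprocity: 5 ≡ 1 and 11 ≡ 3 (mod 4), so (5/11) = +(11/5).
Reduce top mod 5: now compute (1/5).
Reached (1/5) = 1. Collecting the sign flips along the way, the symbol is +1.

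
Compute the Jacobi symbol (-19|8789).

1

First reduce: -19 ≡ 8770 (mod 8789).
Pull out 2: since 8789 ≡ 5 (mod 8), (2/8789) = -1.
Reciprocity: 4385 ≡ 1 and 8789 ≡ 1 (mod 4), so (4385/8789) = +(8789/4385).
Reduce top mod 4385: now compute (19/4385).
Reciprocity: 19 ≡ 3 and 4385 ≡ 1 (mod 4), so (19/4385) = +(4385/19).
Reduce top mod 19: now compute (15/19).
Reciprocity: 15 ≡ 3 and 19 ≡ 3 (mod 4), so (15/19) = −(19/15).
Reduce top mod 15: now compute (4/15).
Pull out 2^2: since 15 ≡ 7 (mod 8), (2/15) = +1, so (2/15)^2 = +1.
Reached (1/15) = 1. Collecting the sign flips along the way, the symbol is +1.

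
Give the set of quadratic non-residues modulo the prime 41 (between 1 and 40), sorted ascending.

3 6 7 11 12 13 14 15 17 19 22 24 26 27 28 29 30 34 35 38

Square k = 1,…,20 (k and 41−k give the same square):
1²=1, 2²=4, 3²=9, 4²=16, 5²=25, 6²=36, 7²≡8, 8²≡23, 9²≡40, 10²≡18, 11²≡39, 12²≡21, 13²≡5, 14²≡32, 15²≡20, 16²≡10, 17²≡2, 18²≡37, 19²≡33, 20²≡31 (mod 41).
The residues are {1, 2, 4, 5, 8, 9, 10, 16, 18, 20, 21, 23, 25, 31, 32, 33, 36, 37, 39, 40}; the non-residues are the remaining 20 nonzero classes.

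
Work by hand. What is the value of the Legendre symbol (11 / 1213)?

Reciprocity: 11 ≡ 3 and 1213 ≡ 1 (mod 4), so (11/1213) = +(1213/11).
Reduce top mod 11: now compute (3/11).
Reciprocity: 3 ≡ 3 and 11 ≡ 3 (mod 4), so (3/11) = −(11/3).
Reduce top mod 3: now compute (2/3).
Pull out 2: since 3 ≡ 3 (mod 8), (2/3) = -1.
Reached (1/3) = 1. Collecting the sign flips along the way, the symbol is +1.

1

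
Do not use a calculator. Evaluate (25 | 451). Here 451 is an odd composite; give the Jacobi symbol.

1

Reciprocity: 25 ≡ 1 and 451 ≡ 3 (mod 4), so (25/451) = +(451/25).
Reduce top mod 25: now compute (1/25).
Reached (1/25) = 1. Collecting the sign flips along the way, the symbol is +1.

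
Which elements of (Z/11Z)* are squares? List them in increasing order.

Square k = 1,…,5 (k and 11−k give the same square):
1²=1, 2²=4, 3²=9, 4²≡5, 5²≡3 (mod 11).
So the quadratic residues mod 11 are {1, 3, 4, 5, 9}.

1, 3, 4, 5, 9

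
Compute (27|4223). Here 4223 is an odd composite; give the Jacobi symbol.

Reciprocity: 27 ≡ 3 and 4223 ≡ 3 (mod 4), so (27/4223) = −(4223/27).
Reduce top mod 27: now compute (11/27).
Reciprocity: 11 ≡ 3 and 27 ≡ 3 (mod 4), so (11/27) = −(27/11).
Reduce top mod 11: now compute (5/11).
Reciprocity: 5 ≡ 1 and 11 ≡ 3 (mod 4), so (5/11) = +(11/5).
Reduce top mod 5: now compute (1/5).
Reached (1/5) = 1. Collecting the sign flips along the way, the symbol is +1.

1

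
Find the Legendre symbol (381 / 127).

0

First reduce: 381 ≡ 0 (mod 127).
Top reduces to 0: gcd > 1, so the symbol is 0.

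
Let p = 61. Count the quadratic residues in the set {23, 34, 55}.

(23/61) = -1 → non-residue.
(34/61) = +1 → QR.
(55/61) = -1 → non-residue.
Total quadratic residues among the 3: 1.

1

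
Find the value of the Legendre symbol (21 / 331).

1

Reciprocity: 21 ≡ 1 and 331 ≡ 3 (mod 4), so (21/331) = +(331/21).
Reduce top mod 21: now compute (16/21).
Pull out 2^4: since 21 ≡ 5 (mod 8), (2/21) = -1, so (2/21)^4 = +1.
Reached (1/21) = 1. Collecting the sign flips along the way, the symbol is +1.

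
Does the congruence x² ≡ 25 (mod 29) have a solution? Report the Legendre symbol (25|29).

Reciprocity: 25 ≡ 1 and 29 ≡ 1 (mod 4), so (25/29) = +(29/25).
Reduce top mod 25: now compute (4/25).
Pull out 2^2: since 25 ≡ 1 (mod 8), (2/25) = +1, so (2/25)^2 = +1.
Reached (1/25) = 1. Collecting the sign flips along the way, the symbol is +1.

1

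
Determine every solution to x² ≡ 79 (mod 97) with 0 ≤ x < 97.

97 ≡ 1 (mod 4), so we find a root by search.
Trying successive values, 46² = 2116 ≡ 79 (mod 97). The other root is 97 − 46 = 51.

46, 51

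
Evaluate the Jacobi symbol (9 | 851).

1

Reciprocity: 9 ≡ 1 and 851 ≡ 3 (mod 4), so (9/851) = +(851/9).
Reduce top mod 9: now compute (5/9).
Reciprocity: 5 ≡ 1 and 9 ≡ 1 (mod 4), so (5/9) = +(9/5).
Reduce top mod 5: now compute (4/5).
Pull out 2^2: since 5 ≡ 5 (mod 8), (2/5) = -1, so (2/5)^2 = +1.
Reached (1/5) = 1. Collecting the sign flips along the way, the symbol is +1.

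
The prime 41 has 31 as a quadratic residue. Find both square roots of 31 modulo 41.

20, 21

41 ≡ 1 (mod 4), so we find a root by search.
Trying successive values, 20² = 400 ≡ 31 (mod 41). The other root is 41 − 20 = 21.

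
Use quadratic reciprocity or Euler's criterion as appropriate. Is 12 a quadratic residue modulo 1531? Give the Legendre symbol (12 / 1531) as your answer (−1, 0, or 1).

-1

Pull out 2^2: since 1531 ≡ 3 (mod 8), (2/1531) = -1, so (2/1531)^2 = +1.
Reciprocity: 3 ≡ 3 and 1531 ≡ 3 (mod 4), so (3/1531) = −(1531/3).
Reduce top mod 3: now compute (1/3).
Reached (1/3) = 1. Collecting the sign flips along the way, the symbol is -1.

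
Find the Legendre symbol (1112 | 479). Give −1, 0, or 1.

First reduce: 1112 ≡ 154 (mod 479).
Pull out 2: since 479 ≡ 7 (mod 8), (2/479) = +1.
Reciprocity: 77 ≡ 1 and 479 ≡ 3 (mod 4), so (77/479) = +(479/77).
Reduce top mod 77: now compute (17/77).
Reciprocity: 17 ≡ 1 and 77 ≡ 1 (mod 4), so (17/77) = +(77/17).
Reduce top mod 17: now compute (9/17).
Reciprocity: 9 ≡ 1 and 17 ≡ 1 (mod 4), so (9/17) = +(17/9).
Reduce top mod 9: now compute (8/9).
Pull out 2^3: since 9 ≡ 1 (mod 8), (2/9) = +1, so (2/9)^3 = +1.
Reached (1/9) = 1. Collecting the sign flips along the way, the symbol is +1.

1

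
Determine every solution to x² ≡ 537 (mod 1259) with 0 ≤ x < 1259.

Since 1259 ≡ 3 (mod 4), a square root of 537 is 537^((1259+1)/4) = 537^315 mod 1259.
Repeated squaring: 537^2≡58, 537^4≡846, 537^8≡604, 537^16≡965, 537^32≡824, 537^64≡375, 537^128≡876, 537^256≡645 (mod 1259).
537^315 = 537^(256+32+16+8+2+1) ≡ 1156 (mod 1259).
Check: 1156² = 1336336 ≡ 537 (mod 1259). The two roots are 103 and 1156.

103, 1156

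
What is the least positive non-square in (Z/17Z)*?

(2/17) = +1, so 2 is a residue.
(3/17) = −1, so 3 is the smallest positive non-residue mod 17.

3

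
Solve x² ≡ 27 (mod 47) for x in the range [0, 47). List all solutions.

11, 36

Since 47 ≡ 3 (mod 4), a square root of 27 is 27^((47+1)/4) = 27^12 mod 47.
Repeated squaring: 27^2≡24, 27^4≡12, 27^8≡3 (mod 47).
27^12 = 27^(8+4) ≡ 36 (mod 47).
Check: 36² = 1296 ≡ 27 (mod 47). The two roots are 11 and 36.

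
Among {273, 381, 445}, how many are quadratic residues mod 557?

2

(273/557) = +1 → QR.
(381/557) = -1 → non-residue.
(445/557) = +1 → QR.
Total quadratic residues among the 3: 2.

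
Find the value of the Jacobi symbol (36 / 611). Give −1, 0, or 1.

1

Pull out 2^2: since 611 ≡ 3 (mod 8), (2/611) = -1, so (2/611)^2 = +1.
Reciprocity: 9 ≡ 1 and 611 ≡ 3 (mod 4), so (9/611) = +(611/9).
Reduce top mod 9: now compute (8/9).
Pull out 2^3: since 9 ≡ 1 (mod 8), (2/9) = +1, so (2/9)^3 = +1.
Reached (1/9) = 1. Collecting the sign flips along the way, the symbol is +1.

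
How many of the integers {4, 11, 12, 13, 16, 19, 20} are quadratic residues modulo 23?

4

(4/23) = +1 → QR.
(11/23) = -1 → non-residue.
(12/23) = +1 → QR.
(13/23) = +1 → QR.
(16/23) = +1 → QR.
(19/23) = -1 → non-residue.
(20/23) = -1 → non-residue.
Total quadratic residues among the 7: 4.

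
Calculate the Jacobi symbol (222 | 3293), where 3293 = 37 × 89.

Pull out 2: since 3293 ≡ 5 (mod 8), (2/3293) = -1.
Reciprocity: 111 ≡ 3 and 3293 ≡ 1 (mod 4), so (111/3293) = +(3293/111).
Reduce top mod 111: now compute (74/111).
Pull out 2: since 111 ≡ 7 (mod 8), (2/111) = +1.
Reciprocity: 37 ≡ 1 and 111 ≡ 3 (mod 4), so (37/111) = +(111/37).
Reduce top mod 37: now compute (0/37).
Top reduces to 0: gcd > 1, so the symbol is 0.

0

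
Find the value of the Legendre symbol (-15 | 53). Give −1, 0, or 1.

Euler's criterion: (-15/53) ≡ 38^26 (mod 53).
38^2 ≡ 13 (mod 53)
38^4 ≡ 10 (mod 53)
38^8 ≡ 47 (mod 53)
38^16 ≡ 36 (mod 53)
38^26 = 38^(16+8+2) ≡ 1 (mod 53).
Result is 1, so (-15/53) = 1.

1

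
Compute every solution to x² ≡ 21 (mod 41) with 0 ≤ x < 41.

12, 29

41 ≡ 1 (mod 4), so we find a root by search.
Trying successive values, 12² = 144 ≡ 21 (mod 41). The other root is 41 − 12 = 29.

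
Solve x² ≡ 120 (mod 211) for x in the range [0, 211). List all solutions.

72, 139

Since 211 ≡ 3 (mod 4), a square root of 120 is 120^((211+1)/4) = 120^53 mod 211.
Repeated squaring: 120^2≡52, 120^4≡172, 120^8≡44, 120^16≡37, 120^32≡103 (mod 211).
120^53 = 120^(32+16+4+1) ≡ 139 (mod 211).
Check: 139² = 19321 ≡ 120 (mod 211). The two roots are 72 and 139.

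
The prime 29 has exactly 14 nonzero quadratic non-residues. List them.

2 3 8 10 11 12 14 15 17 18 19 21 26 27

Square k = 1,…,14 (k and 29−k give the same square):
1²=1, 2²=4, 3²=9, 4²=16, 5²=25, 6²≡7, 7²≡20, 8²≡6, 9²≡23, 10²≡13, 11²≡5, 12²≡28, 13²≡24, 14²≡22 (mod 29).
The residues are {1, 4, 5, 6, 7, 9, 13, 16, 20, 22, 23, 24, 25, 28}; the non-residues are the remaining 14 nonzero classes.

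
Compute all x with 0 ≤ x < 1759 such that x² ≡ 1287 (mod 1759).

Since 1759 ≡ 3 (mod 4), a square root of 1287 is 1287^((1759+1)/4) = 1287^440 mod 1759.
Repeated squaring: 1287^2≡1150, 1287^4≡1491, 1287^8≡1464, 1287^16≡834, 1287^32≡751, 1287^64≡1121, 1287^128≡715, 1287^256≡1115 (mod 1759).
1287^440 = 1287^(256+128+32+16+8) ≡ 1302 (mod 1759).
Check: 1302² = 1695204 ≡ 1287 (mod 1759). The two roots are 457 and 1302.

457, 1302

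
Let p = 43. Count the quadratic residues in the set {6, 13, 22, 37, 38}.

(6/43) = +1 → QR.
(13/43) = +1 → QR.
(22/43) = -1 → non-residue.
(37/43) = -1 → non-residue.
(38/43) = +1 → QR.
Total quadratic residues among the 5: 3.

3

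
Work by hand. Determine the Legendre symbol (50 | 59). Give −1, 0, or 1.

-1

Pull out 2: since 59 ≡ 3 (mod 8), (2/59) = -1.
Reciprocity: 25 ≡ 1 and 59 ≡ 3 (mod 4), so (25/59) = +(59/25).
Reduce top mod 25: now compute (9/25).
Reciprocity: 9 ≡ 1 and 25 ≡ 1 (mod 4), so (9/25) = +(25/9).
Reduce top mod 9: now compute (7/9).
Reciprocity: 7 ≡ 3 and 9 ≡ 1 (mod 4), so (7/9) = +(9/7).
Reduce top mod 7: now compute (2/7).
Pull out 2: since 7 ≡ 7 (mod 8), (2/7) = +1.
Reached (1/7) = 1. Collecting the sign flips along the way, the symbol is -1.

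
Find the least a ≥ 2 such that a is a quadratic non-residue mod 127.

3

(2/127) = +1, so 2 is a residue.
(3/127) = −1, so 3 is the smallest positive non-residue mod 127.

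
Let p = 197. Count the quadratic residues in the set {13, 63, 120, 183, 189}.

1

(13/197) = -1 → non-residue.
(63/197) = +1 → QR.
(120/197) = -1 → non-residue.
(183/197) = -1 → non-residue.
(189/197) = -1 → non-residue.
Total quadratic residues among the 5: 1.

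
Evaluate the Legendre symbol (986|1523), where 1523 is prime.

Pull out 2: since 1523 ≡ 3 (mod 8), (2/1523) = -1.
Reciprocity: 493 ≡ 1 and 1523 ≡ 3 (mod 4), so (493/1523) = +(1523/493).
Reduce top mod 493: now compute (44/493).
Pull out 2^2: since 493 ≡ 5 (mod 8), (2/493) = -1, so (2/493)^2 = +1.
Reciprocity: 11 ≡ 3 and 493 ≡ 1 (mod 4), so (11/493) = +(493/11).
Reduce top mod 11: now compute (9/11).
Reciprocity: 9 ≡ 1 and 11 ≡ 3 (mod 4), so (9/11) = +(11/9).
Reduce top mod 9: now compute (2/9).
Pull out 2: since 9 ≡ 1 (mod 8), (2/9) = +1.
Reached (1/9) = 1. Collecting the sign flips along the way, the symbol is -1.

-1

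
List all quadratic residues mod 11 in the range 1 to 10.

Square k = 1,…,5 (k and 11−k give the same square):
1²=1, 2²=4, 3²=9, 4²≡5, 5²≡3 (mod 11).
So the quadratic residues mod 11 are {1, 3, 4, 5, 9}.

1 3 4 5 9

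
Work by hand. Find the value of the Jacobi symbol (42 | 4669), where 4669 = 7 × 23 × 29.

Pull out 2: since 4669 ≡ 5 (mod 8), (2/4669) = -1.
Reciprocity: 21 ≡ 1 and 4669 ≡ 1 (mod 4), so (21/4669) = +(4669/21).
Reduce top mod 21: now compute (7/21).
Reciprocity: 7 ≡ 3 and 21 ≡ 1 (mod 4), so (7/21) = +(21/7).
Reduce top mod 7: now compute (0/7).
Top reduces to 0: gcd > 1, so the symbol is 0.

0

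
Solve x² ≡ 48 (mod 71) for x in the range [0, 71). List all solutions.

Since 71 ≡ 3 (mod 4), a square root of 48 is 48^((71+1)/4) = 48^18 mod 71.
Repeated squaring: 48^2≡32, 48^4≡30, 48^8≡48, 48^16≡32 (mod 71).
48^18 = 48^(16+2) ≡ 30 (mod 71).
Check: 30² = 900 ≡ 48 (mod 71). The two roots are 30 and 41.

30, 41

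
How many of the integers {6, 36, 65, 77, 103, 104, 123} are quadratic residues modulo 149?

(6/149) = +1 → QR.
(36/149) = +1 → QR.
(65/149) = -1 → non-residue.
(77/149) = -1 → non-residue.
(103/149) = +1 → QR.
(104/149) = +1 → QR.
(123/149) = +1 → QR.
Total quadratic residues among the 7: 5.

5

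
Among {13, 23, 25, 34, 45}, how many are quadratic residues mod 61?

4

(13/61) = +1 → QR.
(23/61) = -1 → non-residue.
(25/61) = +1 → QR.
(34/61) = +1 → QR.
(45/61) = +1 → QR.
Total quadratic residues among the 5: 4.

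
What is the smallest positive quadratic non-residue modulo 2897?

3

(2/2897) = +1, so 2 is a residue.
(3/2897) = −1, so 3 is the smallest positive non-residue mod 2897.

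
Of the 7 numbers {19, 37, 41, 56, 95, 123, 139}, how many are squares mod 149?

4

(19/149) = +1 → QR.
(37/149) = +1 → QR.
(41/149) = -1 → non-residue.
(56/149) = -1 → non-residue.
(95/149) = +1 → QR.
(123/149) = +1 → QR.
(139/149) = -1 → non-residue.
Total quadratic residues among the 7: 4.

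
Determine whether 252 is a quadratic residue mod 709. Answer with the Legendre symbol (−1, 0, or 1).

1

Pull out 2^2: since 709 ≡ 5 (mod 8), (2/709) = -1, so (2/709)^2 = +1.
Reciprocity: 63 ≡ 3 and 709 ≡ 1 (mod 4), so (63/709) = +(709/63).
Reduce top mod 63: now compute (16/63).
Pull out 2^4: since 63 ≡ 7 (mod 8), (2/63) = +1, so (2/63)^4 = +1.
Reached (1/63) = 1. Collecting the sign flips along the way, the symbol is +1.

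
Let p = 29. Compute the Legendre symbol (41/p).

-1

First reduce: 41 ≡ 12 (mod 29).
Pull out 2^2: since 29 ≡ 5 (mod 8), (2/29) = -1, so (2/29)^2 = +1.
Reciprocity: 3 ≡ 3 and 29 ≡ 1 (mod 4), so (3/29) = +(29/3).
Reduce top mod 3: now compute (2/3).
Pull out 2: since 3 ≡ 3 (mod 8), (2/3) = -1.
Reached (1/3) = 1. Collecting the sign flips along the way, the symbol is -1.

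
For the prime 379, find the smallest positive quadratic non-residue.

(2/379) = −1, so 2 is the smallest positive non-residue mod 379.

2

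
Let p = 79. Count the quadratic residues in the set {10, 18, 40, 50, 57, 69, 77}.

4

(10/79) = +1 → QR.
(18/79) = +1 → QR.
(40/79) = +1 → QR.
(50/79) = +1 → QR.
(57/79) = -1 → non-residue.
(69/79) = -1 → non-residue.
(77/79) = -1 → non-residue.
Total quadratic residues among the 7: 4.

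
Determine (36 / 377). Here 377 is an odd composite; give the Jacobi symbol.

Pull out 2^2: since 377 ≡ 1 (mod 8), (2/377) = +1, so (2/377)^2 = +1.
Reciprocity: 9 ≡ 1 and 377 ≡ 1 (mod 4), so (9/377) = +(377/9).
Reduce top mod 9: now compute (8/9).
Pull out 2^3: since 9 ≡ 1 (mod 8), (2/9) = +1, so (2/9)^3 = +1.
Reached (1/9) = 1. Collecting the sign flips along the way, the symbol is +1.

1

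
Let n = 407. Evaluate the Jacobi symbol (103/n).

-1

Reciprocity: 103 ≡ 3 and 407 ≡ 3 (mod 4), so (103/407) = −(407/103).
Reduce top mod 103: now compute (98/103).
Pull out 2: since 103 ≡ 7 (mod 8), (2/103) = +1.
Reciprocity: 49 ≡ 1 and 103 ≡ 3 (mod 4), so (49/103) = +(103/49).
Reduce top mod 49: now compute (5/49).
Reciprocity: 5 ≡ 1 and 49 ≡ 1 (mod 4), so (5/49) = +(49/5).
Reduce top mod 5: now compute (4/5).
Pull out 2^2: since 5 ≡ 5 (mod 8), (2/5) = -1, so (2/5)^2 = +1.
Reached (1/5) = 1. Collecting the sign flips along the way, the symbol is -1.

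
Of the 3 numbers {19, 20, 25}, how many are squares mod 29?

(19/29) = -1 → non-residue.
(20/29) = +1 → QR.
(25/29) = +1 → QR.
Total quadratic residues among the 3: 2.

2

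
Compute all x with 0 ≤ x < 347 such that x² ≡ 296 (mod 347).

Since 347 ≡ 3 (mod 4), a square root of 296 is 296^((347+1)/4) = 296^87 mod 347.
Repeated squaring: 296^2≡172, 296^4≡89, 296^8≡287, 296^16≡130, 296^32≡244, 296^64≡199 (mod 347).
296^87 = 296^(64+16+4+2+1) ≡ 83 (mod 347).
Check: 83² = 6889 ≡ 296 (mod 347). The two roots are 83 and 264.

83, 264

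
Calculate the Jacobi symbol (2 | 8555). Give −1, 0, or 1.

Pull out 2: since 8555 ≡ 3 (mod 8), (2/8555) = -1.
Reached (1/8555) = 1. Collecting the sign flips along the way, the symbol is -1.

-1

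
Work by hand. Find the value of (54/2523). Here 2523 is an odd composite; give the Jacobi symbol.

Pull out 2: since 2523 ≡ 3 (mod 8), (2/2523) = -1.
Reciprocity: 27 ≡ 3 and 2523 ≡ 3 (mod 4), so (27/2523) = −(2523/27).
Reduce top mod 27: now compute (12/27).
Pull out 2^2: since 27 ≡ 3 (mod 8), (2/27) = -1, so (2/27)^2 = +1.
Reciprocity: 3 ≡ 3 and 27 ≡ 3 (mod 4), so (3/27) = −(27/3).
Reduce top mod 3: now compute (0/3).
Top reduces to 0: gcd > 1, so the symbol is 0.

0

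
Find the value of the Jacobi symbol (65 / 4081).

1

Reciprocity: 65 ≡ 1 and 4081 ≡ 1 (mod 4), so (65/4081) = +(4081/65).
Reduce top mod 65: now compute (51/65).
Reciprocity: 51 ≡ 3 and 65 ≡ 1 (mod 4), so (51/65) = +(65/51).
Reduce top mod 51: now compute (14/51).
Pull out 2: since 51 ≡ 3 (mod 8), (2/51) = -1.
Reciprocity: 7 ≡ 3 and 51 ≡ 3 (mod 4), so (7/51) = −(51/7).
Reduce top mod 7: now compute (2/7).
Pull out 2: since 7 ≡ 7 (mod 8), (2/7) = +1.
Reached (1/7) = 1. Collecting the sign flips along the way, the symbol is +1.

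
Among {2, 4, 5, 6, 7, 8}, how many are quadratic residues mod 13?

1

(2/13) = -1 → non-residue.
(4/13) = +1 → QR.
(5/13) = -1 → non-residue.
(6/13) = -1 → non-residue.
(7/13) = -1 → non-residue.
(8/13) = -1 → non-residue.
Total quadratic residues among the 6: 1.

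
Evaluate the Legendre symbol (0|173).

0

Top reduces to 0: gcd > 1, so the symbol is 0.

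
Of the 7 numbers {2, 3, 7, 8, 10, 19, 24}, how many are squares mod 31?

(2/31) = +1 → QR.
(3/31) = -1 → non-residue.
(7/31) = +1 → QR.
(8/31) = +1 → QR.
(10/31) = +1 → QR.
(19/31) = +1 → QR.
(24/31) = -1 → non-residue.
Total quadratic residues among the 7: 5.

5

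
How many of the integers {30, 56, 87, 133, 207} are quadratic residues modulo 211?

(30/211) = +1 → QR.
(56/211) = +1 → QR.
(87/211) = +1 → QR.
(133/211) = -1 → non-residue.
(207/211) = -1 → non-residue.
Total quadratic residues among the 5: 3.

3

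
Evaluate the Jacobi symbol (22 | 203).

Pull out 2: since 203 ≡ 3 (mod 8), (2/203) = -1.
Reciprocity: 11 ≡ 3 and 203 ≡ 3 (mod 4), so (11/203) = −(203/11).
Reduce top mod 11: now compute (5/11).
Reciprocity: 5 ≡ 1 and 11 ≡ 3 (mod 4), so (5/11) = +(11/5).
Reduce top mod 5: now compute (1/5).
Reached (1/5) = 1. Collecting the sign flips along the way, the symbol is +1.

1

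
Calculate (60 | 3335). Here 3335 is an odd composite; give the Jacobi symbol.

0

Pull out 2^2: since 3335 ≡ 7 (mod 8), (2/3335) = +1, so (2/3335)^2 = +1.
Reciprocity: 15 ≡ 3 and 3335 ≡ 3 (mod 4), so (15/3335) = −(3335/15).
Reduce top mod 15: now compute (5/15).
Reciprocity: 5 ≡ 1 and 15 ≡ 3 (mod 4), so (5/15) = +(15/5).
Reduce top mod 5: now compute (0/5).
Top reduces to 0: gcd > 1, so the symbol is 0.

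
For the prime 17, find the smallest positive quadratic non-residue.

3

(2/17) = +1, so 2 is a residue.
(3/17) = −1, so 3 is the smallest positive non-residue mod 17.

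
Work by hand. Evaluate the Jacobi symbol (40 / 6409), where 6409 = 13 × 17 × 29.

Pull out 2^3: since 6409 ≡ 1 (mod 8), (2/6409) = +1, so (2/6409)^3 = +1.
Reciprocity: 5 ≡ 1 and 6409 ≡ 1 (mod 4), so (5/6409) = +(6409/5).
Reduce top mod 5: now compute (4/5).
Pull out 2^2: since 5 ≡ 5 (mod 8), (2/5) = -1, so (2/5)^2 = +1.
Reached (1/5) = 1. Collecting the sign flips along the way, the symbol is +1.

1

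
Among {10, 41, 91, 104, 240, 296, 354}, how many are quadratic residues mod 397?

(10/397) = +1 → QR.
(41/397) = -1 → non-residue.
(91/397) = +1 → QR.
(104/397) = +1 → QR.
(240/397) = -1 → non-residue.
(296/397) = -1 → non-residue.
(354/397) = +1 → QR.
Total quadratic residues among the 7: 4.

4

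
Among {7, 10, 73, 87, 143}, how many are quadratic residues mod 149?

(7/149) = +1 → QR.
(10/149) = -1 → non-residue.
(73/149) = +1 → QR.
(87/149) = -1 → non-residue.
(143/149) = +1 → QR.
Total quadratic residues among the 5: 3.

3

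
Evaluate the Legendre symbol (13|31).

-1

Euler's criterion: (13/31) ≡ 13^15 (mod 31).
13^2 ≡ 14 (mod 31)
13^4 ≡ 10 (mod 31)
13^8 ≡ 7 (mod 31)
13^15 = 13^(8+4+2+1) ≡ 30 (mod 31).
Result is 30 ≡ −1, so (13/31) = −1.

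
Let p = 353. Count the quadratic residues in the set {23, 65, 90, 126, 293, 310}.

(23/353) = +1 → QR.
(65/353) = +1 → QR.
(90/353) = -1 → non-residue.
(126/353) = -1 → non-residue.
(293/353) = +1 → QR.
(310/353) = +1 → QR.
Total quadratic residues among the 6: 4.

4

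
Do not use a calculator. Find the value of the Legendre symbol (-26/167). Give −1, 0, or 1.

First reduce: -26 ≡ 141 (mod 167).
Reciprocity: 141 ≡ 1 and 167 ≡ 3 (mod 4), so (141/167) = +(167/141).
Reduce top mod 141: now compute (26/141).
Pull out 2: since 141 ≡ 5 (mod 8), (2/141) = -1.
Reciprocity: 13 ≡ 1 and 141 ≡ 1 (mod 4), so (13/141) = +(141/13).
Reduce top mod 13: now compute (11/13).
Reciprocity: 11 ≡ 3 and 13 ≡ 1 (mod 4), so (11/13) = +(13/11).
Reduce top mod 11: now compute (2/11).
Pull out 2: since 11 ≡ 3 (mod 8), (2/11) = -1.
Reached (1/11) = 1. Collecting the sign flips along the way, the symbol is +1.

1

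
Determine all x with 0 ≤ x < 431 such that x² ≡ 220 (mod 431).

149, 282

Since 431 ≡ 3 (mod 4), a square root of 220 is 220^((431+1)/4) = 220^108 mod 431.
Repeated squaring: 220^2≡128, 220^4≡6, 220^8≡36, 220^16≡3, 220^32≡9, 220^64≡81 (mod 431).
220^108 = 220^(64+32+8+4) ≡ 149 (mod 431).
Check: 149² = 22201 ≡ 220 (mod 431). The two roots are 149 and 282.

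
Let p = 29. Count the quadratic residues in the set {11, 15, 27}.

(11/29) = -1 → non-residue.
(15/29) = -1 → non-residue.
(27/29) = -1 → non-residue.
Total quadratic residues among the 3: 0.

0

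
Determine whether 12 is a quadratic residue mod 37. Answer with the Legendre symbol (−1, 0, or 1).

1

Pull out 2^2: since 37 ≡ 5 (mod 8), (2/37) = -1, so (2/37)^2 = +1.
Reciprocity: 3 ≡ 3 and 37 ≡ 1 (mod 4), so (3/37) = +(37/3).
Reduce top mod 3: now compute (1/3).
Reached (1/3) = 1. Collecting the sign flips along the way, the symbol is +1.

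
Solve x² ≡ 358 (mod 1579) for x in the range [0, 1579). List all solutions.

529, 1050

Since 1579 ≡ 3 (mod 4), a square root of 358 is 358^((1579+1)/4) = 358^395 mod 1579.
Repeated squaring: 358^2≡265, 358^4≡749, 358^8≡456, 358^16≡1087, 358^32≡477, 358^64≡153, 358^128≡1303, 358^256≡384 (mod 1579).
358^395 = 358^(256+128+8+2+1) ≡ 529 (mod 1579).
Check: 529² = 279841 ≡ 358 (mod 1579). The two roots are 529 and 1050.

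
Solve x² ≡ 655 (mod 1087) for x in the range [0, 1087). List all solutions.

342, 745

Since 1087 ≡ 3 (mod 4), a square root of 655 is 655^((1087+1)/4) = 655^272 mod 1087.
Repeated squaring: 655^2≡747, 655^4≡378, 655^8≡487, 655^16≡203, 655^32≡990, 655^64≡713, 655^128≡740, 655^256≡839 (mod 1087).
655^272 = 655^(256+16) ≡ 745 (mod 1087).
Check: 745² = 555025 ≡ 655 (mod 1087). The two roots are 342 and 745.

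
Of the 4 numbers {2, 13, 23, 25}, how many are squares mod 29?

(2/29) = -1 → non-residue.
(13/29) = +1 → QR.
(23/29) = +1 → QR.
(25/29) = +1 → QR.
Total quadratic residues among the 4: 3.

3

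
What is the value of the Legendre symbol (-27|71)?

-1

Euler's criterion: (-27/71) ≡ 44^35 (mod 71).
44^2 ≡ 19 (mod 71)
44^4 ≡ 6 (mod 71)
44^8 ≡ 36 (mod 71)
44^16 ≡ 18 (mod 71)
44^32 ≡ 40 (mod 71)
44^35 = 44^(32+2+1) ≡ 70 (mod 71).
Result is 70 ≡ −1, so (-27/71) = −1.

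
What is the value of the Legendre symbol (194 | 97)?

0

First reduce: 194 ≡ 0 (mod 97).
Top reduces to 0: gcd > 1, so the symbol is 0.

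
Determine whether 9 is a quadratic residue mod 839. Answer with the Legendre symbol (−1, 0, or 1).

1

Euler's criterion: (9/839) ≡ 9^419 (mod 839).
9^2 ≡ 81 (mod 839)
9^4 ≡ 688 (mod 839)
9^8 ≡ 148 (mod 839)
9^16 ≡ 90 (mod 839)
9^32 ≡ 549 (mod 839)
9^64 ≡ 200 (mod 839)
9^128 ≡ 567 (mod 839)
9^256 ≡ 152 (mod 839)
9^419 = 9^(256+128+32+2+1) ≡ 1 (mod 839).
Result is 1, so (9/839) = 1.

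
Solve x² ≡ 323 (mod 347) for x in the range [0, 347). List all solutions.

143, 204

Since 347 ≡ 3 (mod 4), a square root of 323 is 323^((347+1)/4) = 323^87 mod 347.
Repeated squaring: 323^2≡229, 323^4≡44, 323^8≡201, 323^16≡149, 323^32≡340, 323^64≡49 (mod 347).
323^87 = 323^(64+16+4+2+1) ≡ 143 (mod 347).
Check: 143² = 20449 ≡ 323 (mod 347). The two roots are 143 and 204.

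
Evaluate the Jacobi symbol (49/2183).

1

Reciprocity: 49 ≡ 1 and 2183 ≡ 3 (mod 4), so (49/2183) = +(2183/49).
Reduce top mod 49: now compute (27/49).
Reciprocity: 27 ≡ 3 and 49 ≡ 1 (mod 4), so (27/49) = +(49/27).
Reduce top mod 27: now compute (22/27).
Pull out 2: since 27 ≡ 3 (mod 8), (2/27) = -1.
Reciprocity: 11 ≡ 3 and 27 ≡ 3 (mod 4), so (11/27) = −(27/11).
Reduce top mod 11: now compute (5/11).
Reciprocity: 5 ≡ 1 and 11 ≡ 3 (mod 4), so (5/11) = +(11/5).
Reduce top mod 5: now compute (1/5).
Reached (1/5) = 1. Collecting the sign flips along the way, the symbol is +1.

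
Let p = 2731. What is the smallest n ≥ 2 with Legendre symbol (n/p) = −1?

2

(2/2731) = −1, so 2 is the smallest positive non-residue mod 2731.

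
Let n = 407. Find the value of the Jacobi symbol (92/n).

Pull out 2^2: since 407 ≡ 7 (mod 8), (2/407) = +1, so (2/407)^2 = +1.
Reciprocity: 23 ≡ 3 and 407 ≡ 3 (mod 4), so (23/407) = −(407/23).
Reduce top mod 23: now compute (16/23).
Pull out 2^4: since 23 ≡ 7 (mod 8), (2/23) = +1, so (2/23)^4 = +1.
Reached (1/23) = 1. Collecting the sign flips along the way, the symbol is -1.

-1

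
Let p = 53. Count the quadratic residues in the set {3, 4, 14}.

(3/53) = -1 → non-residue.
(4/53) = +1 → QR.
(14/53) = -1 → non-residue.
Total quadratic residues among the 3: 1.

1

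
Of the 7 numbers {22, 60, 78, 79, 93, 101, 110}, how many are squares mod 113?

2

(22/113) = +1 → QR.
(60/113) = +1 → QR.
(78/113) = -1 → non-residue.
(79/113) = -1 → non-residue.
(93/113) = -1 → non-residue.
(101/113) = -1 → non-residue.
(110/113) = -1 → non-residue.
Total quadratic residues among the 7: 2.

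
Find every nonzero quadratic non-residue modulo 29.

2 3 8 10 11 12 14 15 17 18 19 21 26 27

Square k = 1,…,14 (k and 29−k give the same square):
1²=1, 2²=4, 3²=9, 4²=16, 5²=25, 6²≡7, 7²≡20, 8²≡6, 9²≡23, 10²≡13, 11²≡5, 12²≡28, 13²≡24, 14²≡22 (mod 29).
The residues are {1, 4, 5, 6, 7, 9, 13, 16, 20, 22, 23, 24, 25, 28}; the non-residues are the remaining 14 nonzero classes.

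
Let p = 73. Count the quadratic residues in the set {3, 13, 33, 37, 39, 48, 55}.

4

(3/73) = +1 → QR.
(13/73) = -1 → non-residue.
(33/73) = -1 → non-residue.
(37/73) = +1 → QR.
(39/73) = -1 → non-residue.
(48/73) = +1 → QR.
(55/73) = +1 → QR.
Total quadratic residues among the 7: 4.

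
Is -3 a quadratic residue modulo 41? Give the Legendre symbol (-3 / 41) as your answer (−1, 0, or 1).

First reduce: -3 ≡ 38 (mod 41).
Pull out 2: since 41 ≡ 1 (mod 8), (2/41) = +1.
Reciprocity: 19 ≡ 3 and 41 ≡ 1 (mod 4), so (19/41) = +(41/19).
Reduce top mod 19: now compute (3/19).
Reciprocity: 3 ≡ 3 and 19 ≡ 3 (mod 4), so (3/19) = −(19/3).
Reduce top mod 3: now compute (1/3).
Reached (1/3) = 1. Collecting the sign flips along the way, the symbol is -1.

-1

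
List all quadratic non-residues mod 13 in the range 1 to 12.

Square k = 1,…,6 (k and 13−k give the same square):
1²=1, 2²=4, 3²=9, 4²≡3, 5²≡12, 6²≡10 (mod 13).
The residues are {1, 3, 4, 9, 10, 12}; the non-residues are the remaining 6 nonzero classes.

2,5,6,7,8,11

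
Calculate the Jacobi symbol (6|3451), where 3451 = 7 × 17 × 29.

Pull out 2: since 3451 ≡ 3 (mod 8), (2/3451) = -1.
Reciprocity: 3 ≡ 3 and 3451 ≡ 3 (mod 4), so (3/3451) = −(3451/3).
Reduce top mod 3: now compute (1/3).
Reached (1/3) = 1. Collecting the sign flips along the way, the symbol is +1.

1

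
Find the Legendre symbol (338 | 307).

-1

Euler's criterion: (338/307) ≡ 31^153 (mod 307).
31^2 ≡ 40 (mod 307)
31^4 ≡ 65 (mod 307)
31^8 ≡ 234 (mod 307)
31^16 ≡ 110 (mod 307)
31^32 ≡ 127 (mod 307)
31^64 ≡ 165 (mod 307)
31^128 ≡ 209 (mod 307)
31^153 = 31^(128+16+8+1) ≡ 306 (mod 307).
Result is 306 ≡ −1, so (338/307) = −1.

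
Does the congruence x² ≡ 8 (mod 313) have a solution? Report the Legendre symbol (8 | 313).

1

Pull out 2^3: since 313 ≡ 1 (mod 8), (2/313) = +1, so (2/313)^3 = +1.
Reached (1/313) = 1. Collecting the sign flips along the way, the symbol is +1.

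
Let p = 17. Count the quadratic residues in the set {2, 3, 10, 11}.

1

(2/17) = +1 → QR.
(3/17) = -1 → non-residue.
(10/17) = -1 → non-residue.
(11/17) = -1 → non-residue.
Total quadratic residues among the 4: 1.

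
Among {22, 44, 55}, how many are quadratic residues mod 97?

2

(22/97) = +1 → QR.
(44/97) = +1 → QR.
(55/97) = -1 → non-residue.
Total quadratic residues among the 3: 2.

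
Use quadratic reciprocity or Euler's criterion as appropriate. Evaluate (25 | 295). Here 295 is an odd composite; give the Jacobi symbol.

Reciprocity: 25 ≡ 1 and 295 ≡ 3 (mod 4), so (25/295) = +(295/25).
Reduce top mod 25: now compute (20/25).
Pull out 2^2: since 25 ≡ 1 (mod 8), (2/25) = +1, so (2/25)^2 = +1.
Reciprocity: 5 ≡ 1 and 25 ≡ 1 (mod 4), so (5/25) = +(25/5).
Reduce top mod 5: now compute (0/5).
Top reduces to 0: gcd > 1, so the symbol is 0.

0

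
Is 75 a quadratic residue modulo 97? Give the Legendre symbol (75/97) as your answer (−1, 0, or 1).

1

Reciprocity: 75 ≡ 3 and 97 ≡ 1 (mod 4), so (75/97) = +(97/75).
Reduce top mod 75: now compute (22/75).
Pull out 2: since 75 ≡ 3 (mod 8), (2/75) = -1.
Reciprocity: 11 ≡ 3 and 75 ≡ 3 (mod 4), so (11/75) = −(75/11).
Reduce top mod 11: now compute (9/11).
Reciprocity: 9 ≡ 1 and 11 ≡ 3 (mod 4), so (9/11) = +(11/9).
Reduce top mod 9: now compute (2/9).
Pull out 2: since 9 ≡ 1 (mod 8), (2/9) = +1.
Reached (1/9) = 1. Collecting the sign flips along the way, the symbol is +1.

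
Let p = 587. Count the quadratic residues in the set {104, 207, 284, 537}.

(104/587) = +1 → QR.
(207/587) = -1 → non-residue.
(284/587) = -1 → non-residue.
(537/587) = +1 → QR.
Total quadratic residues among the 4: 2.

2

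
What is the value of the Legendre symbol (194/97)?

0

First reduce: 194 ≡ 0 (mod 97).
Top reduces to 0: gcd > 1, so the symbol is 0.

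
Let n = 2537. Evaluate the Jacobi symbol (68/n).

1

Pull out 2^2: since 2537 ≡ 1 (mod 8), (2/2537) = +1, so (2/2537)^2 = +1.
Reciprocity: 17 ≡ 1 and 2537 ≡ 1 (mod 4), so (17/2537) = +(2537/17).
Reduce top mod 17: now compute (4/17).
Pull out 2^2: since 17 ≡ 1 (mod 8), (2/17) = +1, so (2/17)^2 = +1.
Reached (1/17) = 1. Collecting the sign flips along the way, the symbol is +1.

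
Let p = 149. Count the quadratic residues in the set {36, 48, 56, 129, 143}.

3

(36/149) = +1 → QR.
(48/149) = -1 → non-residue.
(56/149) = -1 → non-residue.
(129/149) = +1 → QR.
(143/149) = +1 → QR.
Total quadratic residues among the 5: 3.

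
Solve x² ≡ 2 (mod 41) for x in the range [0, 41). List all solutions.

41 ≡ 1 (mod 4), so we find a root by search.
Trying successive values, 17² = 289 ≡ 2 (mod 41). The other root is 41 − 17 = 24.

17, 24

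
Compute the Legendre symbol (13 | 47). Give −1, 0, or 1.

Reciprocity: 13 ≡ 1 and 47 ≡ 3 (mod 4), so (13/47) = +(47/13).
Reduce top mod 13: now compute (8/13).
Pull out 2^3: since 13 ≡ 5 (mod 8), (2/13) = -1, so (2/13)^3 = -1.
Reached (1/13) = 1. Collecting the sign flips along the way, the symbol is -1.

-1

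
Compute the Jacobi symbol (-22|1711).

First reduce: -22 ≡ 1689 (mod 1711).
Reciprocity: 1689 ≡ 1 and 1711 ≡ 3 (mod 4), so (1689/1711) = +(1711/1689).
Reduce top mod 1689: now compute (22/1689).
Pull out 2: since 1689 ≡ 1 (mod 8), (2/1689) = +1.
Reciprocity: 11 ≡ 3 and 1689 ≡ 1 (mod 4), so (11/1689) = +(1689/11).
Reduce top mod 11: now compute (6/11).
Pull out 2: since 11 ≡ 3 (mod 8), (2/11) = -1.
Reciprocity: 3 ≡ 3 and 11 ≡ 3 (mod 4), so (3/11) = −(11/3).
Reduce top mod 3: now compute (2/3).
Pull out 2: since 3 ≡ 3 (mod 8), (2/3) = -1.
Reached (1/3) = 1. Collecting the sign flips along the way, the symbol is -1.

-1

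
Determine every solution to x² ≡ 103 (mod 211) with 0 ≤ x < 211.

Since 211 ≡ 3 (mod 4), a square root of 103 is 103^((211+1)/4) = 103^53 mod 211.
Repeated squaring: 103^2≡59, 103^4≡105, 103^8≡53, 103^16≡66, 103^32≡136 (mod 211).
103^53 = 103^(32+16+4+1) ≡ 37 (mod 211).
Check: 37² = 1369 ≡ 103 (mod 211). The two roots are 37 and 174.

37, 174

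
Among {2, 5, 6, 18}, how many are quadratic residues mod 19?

2

(2/19) = -1 → non-residue.
(5/19) = +1 → QR.
(6/19) = +1 → QR.
(18/19) = -1 → non-residue.
Total quadratic residues among the 4: 2.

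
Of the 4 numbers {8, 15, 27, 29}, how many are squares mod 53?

2

(8/53) = -1 → non-residue.
(15/53) = +1 → QR.
(27/53) = -1 → non-residue.
(29/53) = +1 → QR.
Total quadratic residues among the 4: 2.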